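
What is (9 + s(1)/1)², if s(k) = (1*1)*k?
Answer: 100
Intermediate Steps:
s(k) = k (s(k) = 1*k = k)
(9 + s(1)/1)² = (9 + 1/1)² = (9 + 1*1)² = (9 + 1)² = 10² = 100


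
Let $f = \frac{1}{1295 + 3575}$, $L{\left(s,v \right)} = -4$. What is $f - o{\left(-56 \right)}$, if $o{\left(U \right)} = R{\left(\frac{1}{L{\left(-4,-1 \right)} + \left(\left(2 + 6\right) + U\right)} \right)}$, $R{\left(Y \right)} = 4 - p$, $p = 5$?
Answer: $\frac{4871}{4870} \approx 1.0002$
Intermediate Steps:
$R{\left(Y \right)} = -1$ ($R{\left(Y \right)} = 4 - 5 = -1$)
$o{\left(U \right)} = -1$
$f = \frac{1}{4870} \approx 0.00020534$
$f - o{\left(-56 \right)} = \frac{1}{4870} - -1 = \frac{1}{4870} + 1 = \frac{4871}{4870}$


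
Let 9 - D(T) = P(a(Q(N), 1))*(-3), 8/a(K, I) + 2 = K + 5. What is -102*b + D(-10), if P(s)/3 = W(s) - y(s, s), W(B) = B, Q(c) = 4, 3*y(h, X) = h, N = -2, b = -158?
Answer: 112923/7 ≈ 16132.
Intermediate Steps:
y(h, X) = h/3
a(K, I) = 8/(3 + K) (a(K, I) = 8/(-2 + (K + 5)) = 8/(-2 + (5 + K)) = 8/(3 + K))
P(s) = 2*s (P(s) = 3*(s - s/3) = 3*(2*s/3) = 2*s)
D(T) = 111/7 (D(T) = 9 - 2*(8/(3 + 4))*(-3) = 9 - 2*(8/7)*(-3) = 9 - 16*(-3)/7 = 9 - 1*(-48/7) = 9 + 48/7 = 111/7)
-102*b + D(-10) = -102*(-158) + 111/7 = 16116 + 111/7 = 112923/7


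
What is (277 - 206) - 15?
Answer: 56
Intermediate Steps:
(277 - 206) - 15 = 71 - 15 = 56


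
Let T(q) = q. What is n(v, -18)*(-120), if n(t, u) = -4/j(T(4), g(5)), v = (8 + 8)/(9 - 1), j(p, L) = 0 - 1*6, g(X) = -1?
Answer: -80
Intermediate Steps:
j(p, L) = -6 (j(p, L) = 0 - 6 = -6)
v = 2 (v = 16/8 = 16*(⅛) = 2)
n(t, u) = ⅔ (n(t, u) = -4/(-6) = -4*(-⅙) = ⅔)
n(v, -18)*(-120) = (⅔)*(-120) = -80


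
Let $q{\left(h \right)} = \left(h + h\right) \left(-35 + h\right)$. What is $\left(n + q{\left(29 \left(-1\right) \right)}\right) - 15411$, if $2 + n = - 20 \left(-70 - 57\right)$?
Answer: $-9161$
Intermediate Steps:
$q{\left(h \right)} = 2 h \left(-35 + h\right)$
$n = 2538$ ($n = -2 - 20 \left(-70 - 57\right) = -2 - -2540 = -2 + 2540 = 2538$)
$\left(n + q{\left(29 \left(-1\right) \right)}\right) - 15411 = \left(2538 + 2 \cdot 29 \left(-1\right) \left(-35 + 29 \left(-1\right)\right)\right) - 15411 = \left(2538 + 2 \left(-29\right) \left(-35 - 29\right)\right) - 15411 = \left(2538 + 2 \left(-29\right) \left(-64\right)\right) - 15411 = \left(2538 + 3712\right) - 15411 = 6250 - 15411 = -9161$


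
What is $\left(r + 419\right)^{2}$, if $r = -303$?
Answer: $13456$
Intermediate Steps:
$\left(r + 419\right)^{2} = \left(-303 + 419\right)^{2} = 116^{2} = 13456$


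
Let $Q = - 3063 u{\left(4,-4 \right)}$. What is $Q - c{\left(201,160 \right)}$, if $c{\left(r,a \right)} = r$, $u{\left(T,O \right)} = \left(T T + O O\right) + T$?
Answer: $-110469$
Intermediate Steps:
$u{\left(T,O \right)} = T + O^{2} + T^{2}$ ($u{\left(T,O \right)} = \left(T^{2} + O^{2}\right) + T = \left(O^{2} + T^{2}\right) + T = T + O^{2} + T^{2}$)
$Q = -110268$ ($Q = - 3063 \left(4 + \left(-4\right)^{2} + 4^{2}\right) = - 3063 \left(4 + 16 + 16\right) = \left(-3063\right) 36 = -110268$)
$Q - c{\left(201,160 \right)} = -110268 - 201 = -110469$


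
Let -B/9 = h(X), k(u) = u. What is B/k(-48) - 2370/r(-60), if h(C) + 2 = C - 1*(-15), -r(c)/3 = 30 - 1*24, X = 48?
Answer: 6869/48 ≈ 143.10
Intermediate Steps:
r(c) = -18 (r(c) = -3*(30 - 1*24) = -3*(30 - 24) = -3*6 = -18)
h(C) = 13 + C (h(C) = -2 + (C - 1*(-15)) = -2 + (C + 15) = -2 + (15 + C) = 13 + C)
B = -549 (B = -9*(13 + 48) = -9*61 = -549)
B/k(-48) - 2370/r(-60) = -549/(-48) - 2370/(-18) = -549*(-1/48) - 2370*(-1/18) = 183/16 + 395/3 = 6869/48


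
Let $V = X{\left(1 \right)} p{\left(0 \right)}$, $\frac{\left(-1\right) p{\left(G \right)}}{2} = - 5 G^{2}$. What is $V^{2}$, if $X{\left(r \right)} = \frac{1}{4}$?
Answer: $0$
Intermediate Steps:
$X{\left(r \right)} = \frac{1}{4}$
$p{\left(G \right)} = 10 G^{2}$ ($p{\left(G \right)} = - 2 \left(- 5 G^{2}\right) = 10 G^{2}$)
$V = 0$ ($V = \frac{10 \cdot 0^{2}}{4} = \frac{10 \cdot 0}{4} = \frac{1}{4} \cdot 0 = 0$)
$V^{2} = 0^{2} = 0$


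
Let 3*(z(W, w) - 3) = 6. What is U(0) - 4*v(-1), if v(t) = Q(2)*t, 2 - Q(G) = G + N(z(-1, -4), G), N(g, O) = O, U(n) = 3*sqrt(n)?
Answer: -8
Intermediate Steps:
z(W, w) = 5 (z(W, w) = 3 + (1/3)*6 = 3 + 2 = 5)
Q(G) = 2 - 2*G (Q(G) = 2 - (G + G) = 2 - 2*G)
v(t) = -2*t (v(t) = (2 - 2*2)*t = (2 - 4)*t = -2*t)
U(0) - 4*v(-1) = 3*sqrt(0) - (-8)*(-1) = 3*0 - 4*2 = 0 - 8 = -8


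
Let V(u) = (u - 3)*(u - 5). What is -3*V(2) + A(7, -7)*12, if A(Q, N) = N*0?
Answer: -9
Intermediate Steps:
V(u) = (-5 + u)*(-3 + u) (V(u) = (-3 + u)*(-5 + u) = (-5 + u)*(-3 + u))
A(Q, N) = 0
-3*V(2) + A(7, -7)*12 = -3*(15 + 2² - 8*2) + 0*12 = -3*(15 + 4 - 16) + 0 = -3*3 + 0 = -9 + 0 = -9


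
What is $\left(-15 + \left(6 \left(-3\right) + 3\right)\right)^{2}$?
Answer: $900$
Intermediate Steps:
$\left(-15 + \left(6 \left(-3\right) + 3\right)\right)^{2} = \left(-15 + \left(-18 + 3\right)\right)^{2} = \left(-15 - 15\right)^{2} = \left(-30\right)^{2} = 900$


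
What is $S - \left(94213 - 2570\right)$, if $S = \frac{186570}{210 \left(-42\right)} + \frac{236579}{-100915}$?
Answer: $- \frac{906551409347}{9889670} \approx -91667.0$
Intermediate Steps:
$S = - \frac{232381537}{9889670}$ ($S = \frac{186570}{-8820} + 236579 \left(- \frac{1}{100915}\right) = 186570 \left(- \frac{1}{8820}\right) - \frac{236579}{100915} = - \frac{2073}{98} - \frac{236579}{100915} = - \frac{232381537}{9889670} \approx -23.497$)
$S - \left(94213 - 2570\right) = - \frac{232381537}{9889670} - \left(94213 - 2570\right) = - \frac{232381537}{9889670} - 91643 = - \frac{906551409347}{9889670}$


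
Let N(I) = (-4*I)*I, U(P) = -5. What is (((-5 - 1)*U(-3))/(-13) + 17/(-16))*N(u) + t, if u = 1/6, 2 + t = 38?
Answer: 68093/1872 ≈ 36.374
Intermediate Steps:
t = 36 (t = -2 + 38 = 36)
u = ⅙ ≈ 0.16667
N(I) = -4*I²
(((-5 - 1)*U(-3))/(-13) + 17/(-16))*N(u) + t = (((-5 - 1)*(-5))/(-13) + 17/(-16))*(-4*(⅙)²) + 36 = (-6*(-5)*(-1/13) + 17*(-1/16))*(-4*1/36) + 36 = (30*(-1/13) - 17/16)*(-⅑) + 36 = (-30/13 - 17/16)*(-⅑) + 36 = -701/208*(-⅑) + 36 = 701/1872 + 36 = 68093/1872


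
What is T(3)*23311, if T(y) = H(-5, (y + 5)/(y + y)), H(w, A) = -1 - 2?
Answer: -69933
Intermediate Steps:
H(w, A) = -3
T(y) = -3
T(3)*23311 = -3*23311 = -69933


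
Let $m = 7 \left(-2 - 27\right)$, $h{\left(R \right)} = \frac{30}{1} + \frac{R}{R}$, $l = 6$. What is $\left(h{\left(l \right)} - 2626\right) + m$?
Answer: $-2798$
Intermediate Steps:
$h{\left(R \right)} = 31$ ($h{\left(R \right)} = 30 \cdot 1 + 1 = 30 + 1 = 31$)
$m = -203$ ($m = 7 \left(-29\right) = -203$)
$\left(h{\left(l \right)} - 2626\right) + m = \left(31 - 2626\right) - 203 = -2595 - 203 = -2798$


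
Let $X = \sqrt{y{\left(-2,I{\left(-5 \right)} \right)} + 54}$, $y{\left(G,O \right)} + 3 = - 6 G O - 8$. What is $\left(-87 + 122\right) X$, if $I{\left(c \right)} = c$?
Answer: $35 i \sqrt{17} \approx 144.31 i$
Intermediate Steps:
$y{\left(G,O \right)} = -11 - 6 G O$ ($y{\left(G,O \right)} = -3 + \left(- 6 G O - 8\right) = -3 - \left(8 + 6 G O\right) = -11 - 6 G O$)
$X = i \sqrt{17}$ ($X = \sqrt{\left(-11 - \left(-12\right) \left(-5\right)\right) + 54} = \sqrt{\left(-11 - 60\right) + 54} = \sqrt{-71 + 54} = \sqrt{-17} = i \sqrt{17} \approx 4.1231 i$)
$\left(-87 + 122\right) X = \left(-87 + 122\right) i \sqrt{17} = 35 i \sqrt{17}$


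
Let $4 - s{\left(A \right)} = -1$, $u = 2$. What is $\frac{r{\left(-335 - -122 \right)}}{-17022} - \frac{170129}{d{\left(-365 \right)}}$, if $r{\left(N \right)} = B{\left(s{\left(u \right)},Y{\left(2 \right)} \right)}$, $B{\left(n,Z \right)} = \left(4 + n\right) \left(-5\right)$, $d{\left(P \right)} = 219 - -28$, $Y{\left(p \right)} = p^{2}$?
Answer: $- \frac{965308241}{1401478} \approx -688.78$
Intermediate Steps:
$s{\left(A \right)} = 5$ ($s{\left(A \right)} = 4 - -1 = 4 + 1 = 5$)
$d{\left(P \right)} = 247$ ($d{\left(P \right)} = 219 + 28 = 247$)
$B{\left(n,Z \right)} = -20 - 5 n$
$r{\left(N \right)} = -45$ ($r{\left(N \right)} = -20 - 25 = -45$)
$\frac{r{\left(-335 - -122 \right)}}{-17022} - \frac{170129}{d{\left(-365 \right)}} = - \frac{45}{-17022} - \frac{170129}{247} = \left(-45\right) \left(- \frac{1}{17022}\right) - \frac{170129}{247} = \frac{15}{5674} - \frac{170129}{247} = - \frac{965308241}{1401478}$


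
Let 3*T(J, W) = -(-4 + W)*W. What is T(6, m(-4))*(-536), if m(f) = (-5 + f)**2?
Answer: 1114344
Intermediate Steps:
T(J, W) = -W*(-4 + W)/3 (T(J, W) = (-(-4 + W)*W)/3 = (-W*(-4 + W))/3 = -W*(-4 + W)/3)
T(6, m(-4))*(-536) = ((-5 - 4)**2*(4 - (-5 - 4)**2)/3)*(-536) = ((1/3)*(-9)**2*(4 - 1*(-9)**2))*(-536) = ((1/3)*81*(4 - 1*81))*(-536) = ((1/3)*81*(4 - 81))*(-536) = ((1/3)*81*(-77))*(-536) = -2079*(-536) = 1114344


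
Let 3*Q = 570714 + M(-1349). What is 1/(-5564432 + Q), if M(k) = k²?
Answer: -3/14302781 ≈ -2.0975e-7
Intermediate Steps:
Q = 2390515/3 (Q = (570714 + (-1349)²)/3 = (570714 + 1819801)/3 = (⅓)*2390515 = 2390515/3 ≈ 7.9684e+5)
1/(-5564432 + Q) = 1/(-5564432 + 2390515/3) = 1/(-14302781/3) = -3/14302781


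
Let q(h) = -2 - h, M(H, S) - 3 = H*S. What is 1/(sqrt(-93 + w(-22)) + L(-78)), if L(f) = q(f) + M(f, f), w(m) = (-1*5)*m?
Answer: 6163/37982552 - sqrt(17)/37982552 ≈ 0.00016215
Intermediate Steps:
M(H, S) = 3 + H*S
w(m) = -5*m
L(f) = 1 + f**2 - f (L(f) = (-2 - f) + (3 + f*f) = (-2 - f) + (3 + f**2) = 1 + f**2 - f)
1/(sqrt(-93 + w(-22)) + L(-78)) = 1/(sqrt(-93 - 5*(-22)) + (1 + (-78)**2 - 1*(-78))) = 1/(sqrt(-93 + 110) + (1 + 6084 + 78)) = 1/(sqrt(17) + 6163) = 1/(6163 + sqrt(17))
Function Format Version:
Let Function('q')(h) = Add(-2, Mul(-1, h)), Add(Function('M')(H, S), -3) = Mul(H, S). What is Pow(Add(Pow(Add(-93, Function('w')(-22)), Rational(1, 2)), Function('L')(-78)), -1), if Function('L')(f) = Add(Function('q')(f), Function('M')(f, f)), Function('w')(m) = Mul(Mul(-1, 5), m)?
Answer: Add(Rational(6163, 37982552), Mul(Rational(-1, 37982552), Pow(17, Rational(1, 2)))) ≈ 0.00016215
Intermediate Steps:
Function('M')(H, S) = Add(3, Mul(H, S))
Function('w')(m) = Mul(-5, m)
Function('L')(f) = Add(1, Pow(f, 2), Mul(-1, f)) (Function('L')(f) = Add(Add(-2, Mul(-1, f)), Add(3, Mul(f, f))) = Add(Add(-2, Mul(-1, f)), Add(3, Pow(f, 2))) = Add(1, Pow(f, 2), Mul(-1, f)))
Pow(Add(Pow(Add(-93, Function('w')(-22)), Rational(1, 2)), Function('L')(-78)), -1) = Pow(Add(Pow(Add(-93, Mul(-5, -22)), Rational(1, 2)), Add(1, Pow(-78, 2), Mul(-1, -78))), -1) = Pow(Add(Pow(Add(-93, 110), Rational(1, 2)), Add(1, 6084, 78)), -1) = Pow(Add(Pow(17, Rational(1, 2)), 6163), -1) = Pow(Add(6163, Pow(17, Rational(1, 2))), -1)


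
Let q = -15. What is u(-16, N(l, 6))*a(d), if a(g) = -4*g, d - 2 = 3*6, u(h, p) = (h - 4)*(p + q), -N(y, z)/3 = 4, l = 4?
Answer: -43200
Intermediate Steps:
N(y, z) = -12 (N(y, z) = -3*4 = -12)
u(h, p) = (-15 + p)*(-4 + h) (u(h, p) = (h - 4)*(p - 15) = (-4 + h)*(-15 + p) = (-15 + p)*(-4 + h))
d = 20 (d = 2 + 3*6 = 2 + 18 = 20)
u(-16, N(l, 6))*a(d) = (60 - 15*(-16) - 4*(-12) - 16*(-12))*(-4*20) = (60 + 240 + 48 + 192)*(-80) = 540*(-80) = -43200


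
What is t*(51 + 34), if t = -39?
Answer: -3315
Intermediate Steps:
t*(51 + 34) = -39*(51 + 34) = -39*85 = -3315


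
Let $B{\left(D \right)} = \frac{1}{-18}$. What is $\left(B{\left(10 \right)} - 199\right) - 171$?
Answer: $- \frac{6661}{18} \approx -370.06$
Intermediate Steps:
$B{\left(D \right)} = - \frac{1}{18}$
$\left(B{\left(10 \right)} - 199\right) - 171 = \left(- \frac{1}{18} - 199\right) - 171 = - \frac{3583}{18} - 171 = - \frac{6661}{18}$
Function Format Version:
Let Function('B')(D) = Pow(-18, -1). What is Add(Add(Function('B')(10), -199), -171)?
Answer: Rational(-6661, 18) ≈ -370.06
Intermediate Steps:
Function('B')(D) = Rational(-1, 18)
Add(Add(Function('B')(10), -199), -171) = Add(Add(Rational(-1, 18), -199), -171) = Add(Rational(-3583, 18), -171) = Rational(-6661, 18)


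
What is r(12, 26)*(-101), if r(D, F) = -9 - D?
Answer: 2121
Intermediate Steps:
r(12, 26)*(-101) = (-9 - 1*12)*(-101) = (-9 - 12)*(-101) = -21*(-101) = 2121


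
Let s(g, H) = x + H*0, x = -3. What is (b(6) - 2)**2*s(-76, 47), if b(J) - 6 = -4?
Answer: 0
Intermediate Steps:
b(J) = 2 (b(J) = 6 - 4 = 2)
s(g, H) = -3 (s(g, H) = -3 + H*0 = -3 + 0 = -3)
(b(6) - 2)**2*s(-76, 47) = (2 - 2)**2*(-3) = 0**2*(-3) = 0*(-3) = 0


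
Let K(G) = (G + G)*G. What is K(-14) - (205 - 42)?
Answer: 229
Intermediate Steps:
K(G) = 2*G² (K(G) = (2*G)*G = 2*G²)
K(-14) - (205 - 42) = 2*(-14)² - (205 - 42) = 2*196 - 1*163 = 392 - 163 = 229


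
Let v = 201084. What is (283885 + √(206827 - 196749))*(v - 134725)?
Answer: 18838324715 + 66359*√10078 ≈ 1.8845e+10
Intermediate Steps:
(283885 + √(206827 - 196749))*(v - 134725) = (283885 + √(206827 - 196749))*(201084 - 134725) = (283885 + √10078)*66359 = 18838324715 + 66359*√10078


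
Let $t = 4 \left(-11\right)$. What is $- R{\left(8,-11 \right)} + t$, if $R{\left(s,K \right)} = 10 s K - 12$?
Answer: $848$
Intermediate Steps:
$t = -44$
$R{\left(s,K \right)} = -12 + 10 K s$ ($R{\left(s,K \right)} = 10 K s - 12 = -12 + 10 K s$)
$- R{\left(8,-11 \right)} + t = - (-12 + 10 \left(-11\right) 8) - 44 = - (-12 - 880) - 44 = \left(-1\right) \left(-892\right) - 44 = 892 - 44 = 848$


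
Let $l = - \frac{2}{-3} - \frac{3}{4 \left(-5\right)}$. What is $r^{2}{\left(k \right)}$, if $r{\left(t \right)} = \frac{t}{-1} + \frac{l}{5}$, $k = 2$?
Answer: $\frac{303601}{90000} \approx 3.3733$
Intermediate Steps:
$l = \frac{49}{60}$ ($l = \left(-2\right) \left(- \frac{1}{3}\right) - \frac{3}{-20} = \frac{2}{3} - - \frac{3}{20} = \frac{2}{3} + \frac{3}{20} = \frac{49}{60} \approx 0.81667$)
$r{\left(t \right)} = \frac{49}{300} - t$ ($r{\left(t \right)} = \frac{t}{-1} + \frac{49}{60 \cdot 5} = t \left(-1\right) + \frac{49}{60} \cdot \frac{1}{5} = - t + \frac{49}{300} = \frac{49}{300} - t$)
$r^{2}{\left(k \right)} = \left(\frac{49}{300} - 2\right)^{2} = \left(- \frac{551}{300}\right)^{2} = \frac{303601}{90000}$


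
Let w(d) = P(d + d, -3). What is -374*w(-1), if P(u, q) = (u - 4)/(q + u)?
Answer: -2244/5 ≈ -448.80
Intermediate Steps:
P(u, q) = (-4 + u)/(q + u)
w(d) = (-4 + 2*d)/(-3 + 2*d) (w(d) = (-4 + (d + d))/(-3 + (d + d)) = (-4 + 2*d)/(-3 + 2*d))
-374*w(-1) = -748*(-2 - 1)/(-3 + 2*(-1)) = -748*(-3)/(-3 - 2) = -748*(-3)/(-5) = -748*(-1)*(-3)/5 = -374*6/5 = -2244/5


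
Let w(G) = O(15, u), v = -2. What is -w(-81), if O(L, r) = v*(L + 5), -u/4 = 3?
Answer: 40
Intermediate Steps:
u = -12 (u = -4*3 = -12)
O(L, r) = -10 - 2*L (O(L, r) = -2*(L + 5) = -2*(5 + L) = -10 - 2*L)
w(G) = -40 (w(G) = -10 - 2*15 = -10 - 30 = -40)
-w(-81) = -1*(-40) = 40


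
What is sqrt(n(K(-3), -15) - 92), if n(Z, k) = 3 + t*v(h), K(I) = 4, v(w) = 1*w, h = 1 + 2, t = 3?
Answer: 4*I*sqrt(5) ≈ 8.9443*I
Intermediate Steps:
h = 3
v(w) = w
n(Z, k) = 12 (n(Z, k) = 3 + 3*3 = 3 + 9 = 12)
sqrt(n(K(-3), -15) - 92) = sqrt(12 - 92) = sqrt(-80) = 4*I*sqrt(5)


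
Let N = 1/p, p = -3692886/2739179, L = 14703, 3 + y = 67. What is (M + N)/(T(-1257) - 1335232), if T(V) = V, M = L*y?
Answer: -315906676703/448681956114 ≈ -0.70408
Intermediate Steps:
y = 64 (y = -3 + 67 = 64)
M = 940992 (M = 14703*64 = 940992)
p = -3692886/2739179 (p = -3692886*1/2739179 = -3692886/2739179 ≈ -1.3482)
N = -2739179/3692886 (N = 1/(-3692886/2739179) = -2739179/3692886 ≈ -0.74174)
(M + N)/(T(-1257) - 1335232) = (940992 - 2739179/3692886)/(-1257 - 1335232) = (3474973443733/3692886)/(-1336489) = (3474973443733/3692886)*(-1/1336489) = -315906676703/448681956114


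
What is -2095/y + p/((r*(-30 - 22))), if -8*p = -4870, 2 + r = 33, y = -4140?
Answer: 171383/1334736 ≈ 0.12840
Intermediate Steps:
r = 31 (r = -2 + 33 = 31)
p = 2435/4 (p = -1/8*(-4870) = 2435/4 ≈ 608.75)
-2095/y + p/((r*(-30 - 22))) = -2095/(-4140) + 2435/(4*((31*(-30 - 22)))) = -2095*(-1/4140) + 2435/(4*((31*(-52)))) = 419/828 + (2435/4)/(-1612) = 419/828 + (2435/4)*(-1/1612) = 419/828 - 2435/6448 = 171383/1334736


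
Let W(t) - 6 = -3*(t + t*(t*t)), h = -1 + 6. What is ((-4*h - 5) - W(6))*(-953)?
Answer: -605155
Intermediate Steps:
h = 5
W(t) = 6 - 3*t - 3*t**3 (W(t) = 6 - 3*(t + t*(t*t)) = 6 - 3*(t + t*t**2) = 6 - 3*(t + t**3) = 6 + (-3*t - 3*t**3) = 6 - 3*t - 3*t**3)
((-4*h - 5) - W(6))*(-953) = ((-4*5 - 5) - (6 - 3*6 - 3*6**3))*(-953) = ((-20 - 5) - (6 - 18 - 3*216))*(-953) = (-25 - (6 - 18 - 648))*(-953) = (-25 - 1*(-660))*(-953) = (-25 + 660)*(-953) = 635*(-953) = -605155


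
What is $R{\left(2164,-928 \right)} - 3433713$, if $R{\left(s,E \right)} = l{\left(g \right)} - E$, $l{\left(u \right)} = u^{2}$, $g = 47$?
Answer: $-3430576$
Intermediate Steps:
$R{\left(s,E \right)} = 2209 - E$ ($R{\left(s,E \right)} = 47^{2} - E = 2209 - E$)
$R{\left(2164,-928 \right)} - 3433713 = \left(2209 - -928\right) - 3433713 = \left(2209 + 928\right) - 3433713 = 3137 - 3433713 = -3430576$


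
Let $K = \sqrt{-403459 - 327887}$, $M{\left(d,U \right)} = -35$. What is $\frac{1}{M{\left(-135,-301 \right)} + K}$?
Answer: $- \frac{5}{104653} - \frac{i \sqrt{731346}}{732571} \approx -4.7777 \cdot 10^{-5} - 0.0011674 i$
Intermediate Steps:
$K = i \sqrt{731346}$ ($K = \sqrt{-731346} = i \sqrt{731346} \approx 855.19 i$)
$\frac{1}{M{\left(-135,-301 \right)} + K} = \frac{1}{-35 + i \sqrt{731346}}$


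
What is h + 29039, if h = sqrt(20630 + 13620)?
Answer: 29039 + 5*sqrt(1370) ≈ 29224.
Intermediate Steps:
h = 5*sqrt(1370) (h = sqrt(34250) = 5*sqrt(1370) ≈ 185.07)
h + 29039 = 5*sqrt(1370) + 29039 = 29039 + 5*sqrt(1370)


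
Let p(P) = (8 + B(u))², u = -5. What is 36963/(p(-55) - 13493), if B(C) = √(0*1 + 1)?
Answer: -36963/13412 ≈ -2.7560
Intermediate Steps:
B(C) = 1 (B(C) = √(0 + 1) = √1 = 1)
p(P) = 81 (p(P) = (8 + 1)² = 9² = 81)
36963/(p(-55) - 13493) = 36963/(81 - 13493) = 36963/(-13412) = 36963*(-1/13412) = -36963/13412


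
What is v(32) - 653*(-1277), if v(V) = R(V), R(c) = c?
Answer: 833913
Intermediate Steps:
v(V) = V
v(32) - 653*(-1277) = 32 - 653*(-1277) = 32 + 833881 = 833913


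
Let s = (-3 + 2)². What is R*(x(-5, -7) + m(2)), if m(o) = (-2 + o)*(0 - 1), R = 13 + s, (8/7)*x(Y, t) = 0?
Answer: 0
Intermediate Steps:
x(Y, t) = 0 (x(Y, t) = (7/8)*0 = 0)
s = 1 (s = (-1)² = 1)
R = 14 (R = 13 + 1 = 14)
m(o) = 2 - o (m(o) = (-2 + o)*(-1) = 2 - o)
R*(x(-5, -7) + m(2)) = 14*(0 + (2 - 1*2)) = 14*(0 + (2 - 2)) = 14*(0 + 0) = 14*0 = 0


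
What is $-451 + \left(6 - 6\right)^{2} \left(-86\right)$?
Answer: $-451$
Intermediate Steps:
$-451 + \left(6 - 6\right)^{2} \left(-86\right) = -451 + 0^{2} \left(-86\right) = -451 + 0 \left(-86\right) = -451 + 0 = -451$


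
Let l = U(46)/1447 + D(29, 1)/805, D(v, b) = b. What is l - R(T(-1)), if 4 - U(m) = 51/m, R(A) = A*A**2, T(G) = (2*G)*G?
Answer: -18629811/2329670 ≈ -7.9968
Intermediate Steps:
T(G) = 2*G**2
R(A) = A**3
U(m) = 4 - 51/m
l = 7549/2329670 (l = (4 - 51/46)/1447 + 1/805 = (4 - 51*1/46)*(1/1447) + 1*(1/805) = (4 - 51/46)*(1/1447) + 1/805 = (133/46)*(1/1447) + 1/805 = 133/66562 + 1/805 = 7549/2329670 ≈ 0.0032404)
l - R(T(-1)) = 7549/2329670 - (2*(-1)**2)**3 = 7549/2329670 - (2*1)**3 = 7549/2329670 - 1*2**3 = 7549/2329670 - 1*8 = 7549/2329670 - 8 = -18629811/2329670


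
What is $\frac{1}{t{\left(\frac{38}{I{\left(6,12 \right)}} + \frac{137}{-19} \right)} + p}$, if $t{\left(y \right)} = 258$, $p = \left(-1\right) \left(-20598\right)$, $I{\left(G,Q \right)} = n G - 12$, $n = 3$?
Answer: $\frac{1}{20856} \approx 4.7948 \cdot 10^{-5}$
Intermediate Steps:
$I{\left(G,Q \right)} = -12 + 3 G$ ($I{\left(G,Q \right)} = 3 G - 12 = -12 + 3 G$)
$p = 20598$
$\frac{1}{t{\left(\frac{38}{I{\left(6,12 \right)}} + \frac{137}{-19} \right)} + p} = \frac{1}{258 + 20598} = \frac{1}{20856}$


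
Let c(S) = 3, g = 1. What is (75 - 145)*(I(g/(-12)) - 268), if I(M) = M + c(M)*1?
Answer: 111335/6 ≈ 18556.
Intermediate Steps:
I(M) = 3 + M (I(M) = M + 3*1 = M + 3 = 3 + M)
(75 - 145)*(I(g/(-12)) - 268) = (75 - 145)*((3 + 1/(-12)) - 268) = -70*((3 + 1*(-1/12)) - 268) = -70*((3 - 1/12) - 268) = -70*(35/12 - 268) = -70*(-3181/12) = 111335/6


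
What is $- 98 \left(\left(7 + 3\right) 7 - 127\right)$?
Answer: $5586$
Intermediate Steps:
$- 98 \left(\left(7 + 3\right) 7 - 127\right) = - 98 \left(10 \cdot 7 - 127\right) = - 98 \left(70 - 127\right) = \left(-98\right) \left(-57\right) = 5586$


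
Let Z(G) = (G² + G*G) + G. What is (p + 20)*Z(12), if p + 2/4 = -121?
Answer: -30450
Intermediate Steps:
p = -243/2 (p = -½ - 121 = -243/2 ≈ -121.50)
Z(G) = G + 2*G² (Z(G) = (G² + G²) + G = 2*G² + G = G + 2*G²)
(p + 20)*Z(12) = (-243/2 + 20)*(12*(1 + 2*12)) = -1218*(1 + 24) = -1218*25 = -203/2*300 = -30450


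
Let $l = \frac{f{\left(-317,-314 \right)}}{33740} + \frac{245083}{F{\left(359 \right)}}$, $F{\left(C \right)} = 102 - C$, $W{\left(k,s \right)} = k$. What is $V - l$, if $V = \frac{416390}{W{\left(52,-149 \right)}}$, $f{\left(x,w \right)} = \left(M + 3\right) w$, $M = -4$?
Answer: $\frac{19425873393}{2167795} \approx 8961.1$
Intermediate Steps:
$f{\left(x,w \right)} = - w$ ($f{\left(x,w \right)} = \left(-4 + 3\right) w = - w$)
$l = - \frac{4134509861}{4335590}$ ($l = \frac{\left(-1\right) \left(-314\right)}{33740} + \frac{245083}{102 - 359} = 314 \cdot \frac{1}{33740} + \frac{245083}{102 - 359} = \frac{157}{16870} + \frac{245083}{-257} = \frac{157}{16870} + 245083 \left(- \frac{1}{257}\right) = \frac{157}{16870} - \frac{245083}{257} = - \frac{4134509861}{4335590} \approx -953.62$)
$V = \frac{16015}{2}$ ($V = \frac{416390}{52} = 416390 \cdot \frac{1}{52} = \frac{16015}{2} \approx 8007.5$)
$V - l = \frac{16015}{2} - - \frac{4134509861}{4335590} = \frac{16015}{2} + \frac{4134509861}{4335590} = \frac{19425873393}{2167795}$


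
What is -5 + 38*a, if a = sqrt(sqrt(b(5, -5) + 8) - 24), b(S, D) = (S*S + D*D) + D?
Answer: -5 + 38*I*sqrt(24 - sqrt(53)) ≈ -5.0 + 155.38*I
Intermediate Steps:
b(S, D) = D + D**2 + S**2 (b(S, D) = (S**2 + D**2) + D = (D**2 + S**2) + D = D + D**2 + S**2)
a = sqrt(-24 + sqrt(53)) (a = sqrt(sqrt((-5 + (-5)**2 + 5**2) + 8) - 24) = sqrt(sqrt((-5 + 25 + 25) + 8) - 24) = sqrt(sqrt(45 + 8) - 24) = sqrt(sqrt(53) - 24) = sqrt(-24 + sqrt(53)) ≈ 4.089*I)
-5 + 38*a = -5 + 38*sqrt(-24 + sqrt(53))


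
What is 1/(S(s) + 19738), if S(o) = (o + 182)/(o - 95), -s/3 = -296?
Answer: 793/15653304 ≈ 5.0660e-5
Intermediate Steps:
s = 888 (s = -3*(-296) = 888)
S(o) = (182 + o)/(-95 + o)
1/(S(s) + 19738) = 1/((182 + 888)/(-95 + 888) + 19738) = 1/(1070/793 + 19738) = 1/(15653304/793) = 793/15653304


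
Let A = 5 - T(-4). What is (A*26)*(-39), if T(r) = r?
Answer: -9126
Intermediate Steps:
A = 9 (A = 5 - 1*(-4) = 5 + 4 = 9)
(A*26)*(-39) = (9*26)*(-39) = 234*(-39) = -9126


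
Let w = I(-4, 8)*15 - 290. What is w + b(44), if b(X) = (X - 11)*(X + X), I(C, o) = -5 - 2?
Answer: 2509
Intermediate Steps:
I(C, o) = -7
w = -395 (w = -7*15 - 290 = -105 - 290 = -395)
b(X) = 2*X*(-11 + X) (b(X) = (-11 + X)*(2*X) = 2*X*(-11 + X))
w + b(44) = -395 + 2*44*(-11 + 44) = -395 + 2*44*33 = -395 + 2904 = 2509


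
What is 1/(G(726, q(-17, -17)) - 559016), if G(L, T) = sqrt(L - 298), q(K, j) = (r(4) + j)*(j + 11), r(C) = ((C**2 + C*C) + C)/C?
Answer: -139754/78124721957 - sqrt(107)/156249443914 ≈ -1.7889e-6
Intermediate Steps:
r(C) = (C + 2*C**2)/C (r(C) = ((C**2 + C**2) + C)/C = (2*C**2 + C)/C = (C + 2*C**2)/C)
q(K, j) = (9 + j)*(11 + j) (q(K, j) = ((1 + 2*4) + j)*(j + 11) = ((1 + 8) + j)*(11 + j) = (9 + j)*(11 + j))
G(L, T) = sqrt(-298 + L)
1/(G(726, q(-17, -17)) - 559016) = 1/(sqrt(-298 + 726) - 559016) = 1/(sqrt(428) - 559016) = 1/(2*sqrt(107) - 559016) = 1/(-559016 + 2*sqrt(107))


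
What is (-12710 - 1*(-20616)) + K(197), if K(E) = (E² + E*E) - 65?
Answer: 85459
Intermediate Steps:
K(E) = -65 + 2*E² (K(E) = (E² + E²) - 65 = 2*E² - 65 = -65 + 2*E²)
(-12710 - 1*(-20616)) + K(197) = (-12710 - 1*(-20616)) + (-65 + 2*197²) = (-12710 + 20616) + (-65 + 2*38809) = 7906 + (-65 + 77618) = 7906 + 77553 = 85459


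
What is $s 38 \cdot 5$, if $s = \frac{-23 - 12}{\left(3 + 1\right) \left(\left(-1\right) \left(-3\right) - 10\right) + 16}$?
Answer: $\frac{3325}{6} \approx 554.17$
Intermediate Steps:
$s = \frac{35}{12}$ ($s = - \frac{35}{4 \left(3 - 10\right) + 16} = - \frac{35}{4 \left(-7\right) + 16} = - \frac{35}{-28 + 16} = - \frac{35}{-12} = \left(-35\right) \left(- \frac{1}{12}\right) = \frac{35}{12} \approx 2.9167$)
$s 38 \cdot 5 = \frac{35}{12} \cdot 38 \cdot 5 = \frac{665}{6} \cdot 5 = \frac{3325}{6}$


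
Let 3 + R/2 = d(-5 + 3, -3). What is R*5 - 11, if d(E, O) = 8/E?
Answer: -81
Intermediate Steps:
R = -14 (R = -6 + 2*(8/(-5 + 3)) = -6 + 2*(8/(-2)) = -6 + 2*(8*(-½)) = -6 + 2*(-4) = -6 - 8 = -14)
R*5 - 11 = -14*5 - 11 = -70 - 11 = -81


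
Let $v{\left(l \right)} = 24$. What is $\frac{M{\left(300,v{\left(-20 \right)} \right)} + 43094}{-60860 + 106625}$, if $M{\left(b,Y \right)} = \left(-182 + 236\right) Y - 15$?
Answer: $\frac{8875}{9153} \approx 0.96963$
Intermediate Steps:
$M{\left(b,Y \right)} = -15 + 54 Y$ ($M{\left(b,Y \right)} = 54 Y - 15 = -15 + 54 Y$)
$\frac{M{\left(300,v{\left(-20 \right)} \right)} + 43094}{-60860 + 106625} = \frac{\left(-15 + 54 \cdot 24\right) + 43094}{-60860 + 106625} = \frac{\left(-15 + 1296\right) + 43094}{45765} = \left(1281 + 43094\right) \frac{1}{45765} = 44375 \cdot \frac{1}{45765} = \frac{8875}{9153}$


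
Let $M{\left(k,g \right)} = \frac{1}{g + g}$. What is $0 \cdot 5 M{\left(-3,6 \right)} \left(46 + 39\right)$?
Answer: $0$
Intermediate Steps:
$M{\left(k,g \right)} = \frac{1}{2 g}$
$0 \cdot 5 M{\left(-3,6 \right)} \left(46 + 39\right) = 0 \cdot 5 \frac{1}{2 \cdot 6} \left(46 + 39\right) = 0 \cdot \frac{1}{2} \cdot \frac{1}{6} \cdot 85 = 0 \cdot \frac{1}{12} \cdot 85 = 0 \cdot 85 = 0$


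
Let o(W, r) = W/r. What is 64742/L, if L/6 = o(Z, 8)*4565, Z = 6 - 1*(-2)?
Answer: 32371/13695 ≈ 2.3637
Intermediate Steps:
Z = 8 (Z = 6 + 2 = 8)
L = 27390 (L = 6*((8/8)*4565) = 6*((8*(⅛))*4565) = 6*(1*4565) = 6*4565 = 27390)
64742/L = 64742/27390 = 64742*(1/27390) = 32371/13695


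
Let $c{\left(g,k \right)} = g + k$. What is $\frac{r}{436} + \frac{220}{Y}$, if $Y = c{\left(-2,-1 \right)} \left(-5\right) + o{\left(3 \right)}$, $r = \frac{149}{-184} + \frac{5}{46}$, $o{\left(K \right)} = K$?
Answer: $\frac{8823479}{722016} \approx 12.221$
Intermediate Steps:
$r = - \frac{129}{184}$ ($r = 149 \left(- \frac{1}{184}\right) + 5 \cdot \frac{1}{46} = - \frac{149}{184} + \frac{5}{46} = - \frac{129}{184} \approx -0.70109$)
$Y = 18$ ($Y = \left(-2 - 1\right) \left(-5\right) + 3 = \left(-3\right) \left(-5\right) + 3 = 15 + 3 = 18$)
$\frac{r}{436} + \frac{220}{Y} = - \frac{129}{184 \cdot 436} + \frac{220}{18} = \left(- \frac{129}{184}\right) \frac{1}{436} + 220 \cdot \frac{1}{18} = - \frac{129}{80224} + \frac{110}{9} = \frac{8823479}{722016}$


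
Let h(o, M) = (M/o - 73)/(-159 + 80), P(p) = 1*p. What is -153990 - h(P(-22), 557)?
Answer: -267636783/1738 ≈ -1.5399e+5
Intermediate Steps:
P(p) = p
h(o, M) = 73/79 - M/(79*o) (h(o, M) = (-73 + M/o)/(-79) = (-73 + M/o)*(-1/79) = 73/79 - M/(79*o))
-153990 - h(P(-22), 557) = -153990 - (-1*557 + 73*(-22))/(79*(-22)) = -153990 - (-1)*(-557 - 1606)/(79*22) = -153990 - (-1)*(-2163)/(79*22) = -153990 - 1*2163/1738 = -153990 - 2163/1738 = -267636783/1738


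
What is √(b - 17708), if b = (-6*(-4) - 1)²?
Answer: I*√17179 ≈ 131.07*I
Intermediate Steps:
b = 529 (b = (24 - 1)² = 23² = 529)
√(b - 17708) = √(529 - 17708) = √(-17179) = I*√17179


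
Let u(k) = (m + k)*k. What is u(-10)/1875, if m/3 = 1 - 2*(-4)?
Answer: -34/375 ≈ -0.090667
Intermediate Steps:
m = 27 (m = 3*(1 - 2*(-4)) = 3*(1 + 8) = 3*9 = 27)
u(k) = k*(27 + k) (u(k) = (27 + k)*k = k*(27 + k))
u(-10)/1875 = (-10*(27 - 10))/1875 = (-10*17)/1875 = (1/1875)*(-170) = -34/375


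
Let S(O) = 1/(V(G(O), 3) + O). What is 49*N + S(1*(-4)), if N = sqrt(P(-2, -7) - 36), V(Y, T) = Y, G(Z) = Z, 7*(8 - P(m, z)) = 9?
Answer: -1/8 + 7*I*sqrt(1435) ≈ -0.125 + 265.17*I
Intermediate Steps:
P(m, z) = 47/7 (P(m, z) = 8 - 1/7*9 = 8 - 9/7 = 47/7)
S(O) = 1/(2*O) (S(O) = 1/(O + O) = 1/(2*O))
N = I*sqrt(1435)/7 (N = sqrt(47/7 - 36) = sqrt(-205/7) = I*sqrt(1435)/7 ≈ 5.4116*I)
49*N + S(1*(-4)) = 49*(I*sqrt(1435)/7) + 1/(2*((1*(-4)))) = 7*I*sqrt(1435) + (1/2)/(-4) = 7*I*sqrt(1435) + (1/2)*(-1/4) = 7*I*sqrt(1435) - 1/8 = -1/8 + 7*I*sqrt(1435)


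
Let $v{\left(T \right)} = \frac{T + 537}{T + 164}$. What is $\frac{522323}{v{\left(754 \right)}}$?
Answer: $\frac{479492514}{1291} \approx 3.7141 \cdot 10^{5}$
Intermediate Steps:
$v{\left(T \right)} = \frac{537 + T}{164 + T}$
$\frac{522323}{v{\left(754 \right)}} = \frac{522323}{\frac{1}{164 + 754} \left(537 + 754\right)} = \frac{522323}{\frac{1}{918} \cdot 1291} = \frac{522323}{\frac{1291}{918}} = 522323 \cdot \frac{918}{1291} = \frac{479492514}{1291}$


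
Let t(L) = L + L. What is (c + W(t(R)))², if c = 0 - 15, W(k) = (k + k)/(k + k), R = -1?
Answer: 196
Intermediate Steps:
t(L) = 2*L
W(k) = 1 (W(k) = (2*k)/((2*k)) = (2*k)*(1/(2*k)) = 1)
c = -15
(c + W(t(R)))² = (-15 + 1)² = (-14)² = 196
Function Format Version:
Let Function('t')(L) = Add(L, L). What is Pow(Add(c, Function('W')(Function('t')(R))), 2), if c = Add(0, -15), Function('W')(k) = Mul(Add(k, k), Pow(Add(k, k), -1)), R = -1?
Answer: 196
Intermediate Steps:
Function('t')(L) = Mul(2, L)
Function('W')(k) = 1 (Function('W')(k) = Mul(Mul(2, k), Pow(Mul(2, k), -1)) = Mul(Mul(2, k), Mul(Rational(1, 2), Pow(k, -1))) = 1)
c = -15
Pow(Add(c, Function('W')(Function('t')(R))), 2) = Pow(Add(-15, 1), 2) = Pow(-14, 2) = 196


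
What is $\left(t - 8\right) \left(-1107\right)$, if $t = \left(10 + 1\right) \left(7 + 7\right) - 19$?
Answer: $-140589$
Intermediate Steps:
$t = 135$ ($t = 11 \cdot 14 - 19 = 154 - 19 = 135$)
$\left(t - 8\right) \left(-1107\right) = \left(135 - 8\right) \left(-1107\right) = 127 \left(-1107\right) = -140589$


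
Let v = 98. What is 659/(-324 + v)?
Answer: -659/226 ≈ -2.9159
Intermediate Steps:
659/(-324 + v) = 659/(-324 + 98) = 659/(-226) = 659*(-1/226) = -659/226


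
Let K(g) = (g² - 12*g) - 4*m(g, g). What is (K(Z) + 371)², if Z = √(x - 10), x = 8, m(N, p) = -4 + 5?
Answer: 132937 - 8760*I*√2 ≈ 1.3294e+5 - 12389.0*I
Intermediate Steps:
m(N, p) = 1
Z = I*√2 (Z = √(8 - 10) = √(-2) = I*√2 ≈ 1.4142*I)
K(g) = -4 + g² - 12*g (K(g) = (g² - 12*g) - 4*1 = (g² - 12*g) - 4 = -4 + g² - 12*g)
(K(Z) + 371)² = ((-4 + (I*√2)² - 12*I*√2) + 371)² = ((-4 - 2 - 12*I*√2) + 371)² = ((-6 - 12*I*√2) + 371)² = (365 - 12*I*√2)²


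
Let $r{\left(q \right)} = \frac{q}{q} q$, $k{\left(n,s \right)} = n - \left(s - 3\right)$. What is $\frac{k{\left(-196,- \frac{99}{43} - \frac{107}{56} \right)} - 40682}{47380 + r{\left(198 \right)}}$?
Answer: $- \frac{98416855}{114567824} \approx -0.85903$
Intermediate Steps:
$k{\left(n,s \right)} = 3 + n - s$ ($k{\left(n,s \right)} = n - \left(-3 + s\right) = 3 + n - s$)
$r{\left(q \right)} = q$ ($r{\left(q \right)} = 1 q = q$)
$\frac{k{\left(-196,- \frac{99}{43} - \frac{107}{56} \right)} - 40682}{47380 + r{\left(198 \right)}} = \frac{\left(3 - 196 - \left(- \frac{99}{43} - \frac{107}{56}\right)\right) - 40682}{47380 + 198} = \frac{\left(3 - 196 - \left(\left(-99\right) \frac{1}{43} - \frac{107}{56}\right)\right) - 40682}{47578} = \left(\left(3 - 196 - \left(- \frac{99}{43} - \frac{107}{56}\right)\right) - 40682\right) \frac{1}{47578} = \left(\left(3 - 196 - - \frac{10145}{2408}\right) - 40682\right) \frac{1}{47578} = \left(\left(3 - 196 + \frac{10145}{2408}\right) - 40682\right) \frac{1}{47578} = \left(- \frac{454599}{2408} - 40682\right) \frac{1}{47578} = \left(- \frac{98416855}{2408}\right) \frac{1}{47578} = - \frac{98416855}{114567824}$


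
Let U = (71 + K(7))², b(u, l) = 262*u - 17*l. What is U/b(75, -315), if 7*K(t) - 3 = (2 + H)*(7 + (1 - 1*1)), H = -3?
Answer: 243049/1225245 ≈ 0.19837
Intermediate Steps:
K(t) = -4/7 (K(t) = 3/7 + ((2 - 3)*(7 + (1 - 1*1)))/7 = 3/7 + (-(7 + (1 - 1)))/7 = 3/7 + (-(7 + 0))/7 = 3/7 + (-1*7)/7 = 3/7 + (⅐)*(-7) = 3/7 - 1 = -4/7)
b(u, l) = -17*l + 262*u
U = 243049/49 (U = (71 - 4/7)² = (493/7)² = 243049/49 ≈ 4960.2)
U/b(75, -315) = 243049/(49*(-17*(-315) + 262*75)) = 243049/(49*(5355 + 19650)) = (243049/49)/25005 = (243049/49)*(1/25005) = 243049/1225245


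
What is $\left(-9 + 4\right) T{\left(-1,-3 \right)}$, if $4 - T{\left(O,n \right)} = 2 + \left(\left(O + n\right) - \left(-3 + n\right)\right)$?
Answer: $0$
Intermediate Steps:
$T{\left(O,n \right)} = -1 - O$ ($T{\left(O,n \right)} = 4 - \left(2 + \left(\left(O + n\right) - \left(-3 + n\right)\right)\right) = 4 - \left(2 + \left(3 + O\right)\right) = 4 - \left(5 + O\right) = -1 - O$)
$\left(-9 + 4\right) T{\left(-1,-3 \right)} = \left(-9 + 4\right) \left(-1 - -1\right) = - 5 \left(-1 + 1\right) = \left(-5\right) 0 = 0$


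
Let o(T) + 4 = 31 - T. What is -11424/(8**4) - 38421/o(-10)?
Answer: -4931097/4736 ≈ -1041.2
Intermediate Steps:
o(T) = 27 - T (o(T) = -4 + (31 - T) = 27 - T)
-11424/(8**4) - 38421/o(-10) = -11424/(8**4) - 38421/(27 - 1*(-10)) = -11424/4096 - 38421/(27 + 10) = -11424*1/4096 - 38421/37 = -357/128 - 38421*1/37 = -357/128 - 38421/37 = -4931097/4736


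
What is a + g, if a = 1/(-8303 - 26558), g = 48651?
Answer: 1696022510/34861 ≈ 48651.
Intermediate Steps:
a = -1/34861 (a = 1/(-34861) = -1/34861 ≈ -2.8685e-5)
a + g = -1/34861 + 48651 = 1696022510/34861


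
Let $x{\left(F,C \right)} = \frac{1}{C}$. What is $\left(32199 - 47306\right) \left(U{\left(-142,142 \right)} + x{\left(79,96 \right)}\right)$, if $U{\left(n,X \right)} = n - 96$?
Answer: $\frac{345149629}{96} \approx 3.5953 \cdot 10^{6}$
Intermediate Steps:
$U{\left(n,X \right)} = -96 + n$
$\left(32199 - 47306\right) \left(U{\left(-142,142 \right)} + x{\left(79,96 \right)}\right) = \left(32199 - 47306\right) \left(\left(-96 - 142\right) + \frac{1}{96}\right) = - 15107 \left(-238 + \frac{1}{96}\right) = \left(-15107\right) \left(- \frac{22847}{96}\right) = \frac{345149629}{96}$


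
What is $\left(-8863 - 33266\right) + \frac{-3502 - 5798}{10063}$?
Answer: $- \frac{423953427}{10063} \approx -42130.0$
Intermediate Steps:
$\left(-8863 - 33266\right) + \frac{-3502 - 5798}{10063} = -42129 - \frac{9300}{10063} = - \frac{423953427}{10063}$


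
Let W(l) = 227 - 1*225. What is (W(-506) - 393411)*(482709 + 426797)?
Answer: -357807845954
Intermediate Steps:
W(l) = 2 (W(l) = 227 - 225 = 2)
(W(-506) - 393411)*(482709 + 426797) = (2 - 393411)*(482709 + 426797) = -393409*909506 = -357807845954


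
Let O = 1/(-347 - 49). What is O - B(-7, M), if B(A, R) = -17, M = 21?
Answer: 6731/396 ≈ 16.997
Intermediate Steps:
O = -1/396 (O = 1/(-396) = -1/396 ≈ -0.0025253)
O - B(-7, M) = -1/396 - 1*(-17) = -1/396 + 17 = 6731/396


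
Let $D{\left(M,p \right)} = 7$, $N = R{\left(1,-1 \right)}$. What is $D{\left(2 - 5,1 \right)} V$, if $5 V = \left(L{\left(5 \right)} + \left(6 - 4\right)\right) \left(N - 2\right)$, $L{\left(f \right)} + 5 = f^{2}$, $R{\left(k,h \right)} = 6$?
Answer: $\frac{616}{5} \approx 123.2$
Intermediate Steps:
$N = 6$
$L{\left(f \right)} = -5 + f^{2}$
$V = \frac{88}{5}$ ($V = \frac{\left(\left(-5 + 5^{2}\right) + \left(6 - 4\right)\right) \left(6 - 2\right)}{5} = \frac{\left(\left(-5 + 25\right) + \left(6 - 4\right)\right) 4}{5} = \frac{\left(20 + 2\right) 4}{5} = \frac{22 \cdot 4}{5} = \frac{1}{5} \cdot 88 = \frac{88}{5} \approx 17.6$)
$D{\left(2 - 5,1 \right)} V = 7 \cdot \frac{88}{5} = \frac{616}{5}$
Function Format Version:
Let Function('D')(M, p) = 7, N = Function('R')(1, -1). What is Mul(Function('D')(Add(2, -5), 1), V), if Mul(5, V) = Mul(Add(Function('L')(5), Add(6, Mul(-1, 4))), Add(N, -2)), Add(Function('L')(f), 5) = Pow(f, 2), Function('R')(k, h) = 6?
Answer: Rational(616, 5) ≈ 123.20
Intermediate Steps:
N = 6
Function('L')(f) = Add(-5, Pow(f, 2))
V = Rational(88, 5) (V = Mul(Rational(1, 5), Mul(Add(Add(-5, Pow(5, 2)), Add(6, Mul(-1, 4))), Add(6, -2))) = Mul(Rational(1, 5), Mul(Add(Add(-5, 25), Add(6, -4)), 4)) = Mul(Rational(1, 5), Mul(Add(20, 2), 4)) = Mul(Rational(1, 5), Mul(22, 4)) = Mul(Rational(1, 5), 88) = Rational(88, 5) ≈ 17.600)
Mul(Function('D')(Add(2, -5), 1), V) = Mul(7, Rational(88, 5)) = Rational(616, 5)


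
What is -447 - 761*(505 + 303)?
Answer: -615335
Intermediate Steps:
-447 - 761*(505 + 303) = -447 - 761*808 = -447 - 614888 = -615335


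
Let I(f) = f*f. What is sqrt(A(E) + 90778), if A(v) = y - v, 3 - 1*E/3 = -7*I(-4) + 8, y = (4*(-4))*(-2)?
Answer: sqrt(90489) ≈ 300.81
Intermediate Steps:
I(f) = f**2
y = 32 (y = -16*(-2) = 32)
E = 321 (E = 9 - 3*(-7*(-4)**2 + 8) = 9 - 3*(-7*16 + 8) = 9 - 3*(-112 + 8) = 9 - 3*(-104) = 9 + 312 = 321)
A(v) = 32 - v
sqrt(A(E) + 90778) = sqrt((32 - 1*321) + 90778) = sqrt((32 - 321) + 90778) = sqrt(-289 + 90778) = sqrt(90489)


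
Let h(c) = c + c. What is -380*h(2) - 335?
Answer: -1855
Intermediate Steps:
h(c) = 2*c
-380*h(2) - 335 = -760*2 - 335 = -380*4 - 335 = -1520 - 335 = -1855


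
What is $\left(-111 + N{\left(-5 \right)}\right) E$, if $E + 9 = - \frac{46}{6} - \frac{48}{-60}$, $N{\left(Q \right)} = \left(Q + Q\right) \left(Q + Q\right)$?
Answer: $\frac{2618}{15} \approx 174.53$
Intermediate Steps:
$N{\left(Q \right)} = 4 Q^{2}$ ($N{\left(Q \right)} = 2 Q 2 Q = 4 Q^{2}$)
$E = - \frac{238}{15}$ ($E = -9 - \left(- \frac{4}{5} + \frac{23}{3}\right) = -9 - \frac{103}{15} = - \frac{238}{15} \approx -15.867$)
$\left(-111 + N{\left(-5 \right)}\right) E = \left(-111 + 4 \left(-5\right)^{2}\right) \left(- \frac{238}{15}\right) = \left(-111 + 4 \cdot 25\right) \left(- \frac{238}{15}\right) = \left(-111 + 100\right) \left(- \frac{238}{15}\right) = \left(-11\right) \left(- \frac{238}{15}\right) = \frac{2618}{15}$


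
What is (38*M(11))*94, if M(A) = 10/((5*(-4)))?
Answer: -1786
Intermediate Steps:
M(A) = -1/2 (M(A) = 10/(-20) = 10*(-1/20) = -1/2)
(38*M(11))*94 = (38*(-1/2))*94 = -19*94 = -1786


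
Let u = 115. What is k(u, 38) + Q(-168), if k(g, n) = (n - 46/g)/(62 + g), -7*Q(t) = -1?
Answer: 2201/6195 ≈ 0.35529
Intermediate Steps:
Q(t) = 1/7 (Q(t) = -1/7*(-1) = 1/7)
k(g, n) = (n - 46/g)/(62 + g)
k(u, 38) + Q(-168) = (-46 + 115*38)/(115*(62 + 115)) + 1/7 = (1/115)*(-46 + 4370)/177 + 1/7 = (1/115)*(1/177)*4324 + 1/7 = 188/885 + 1/7 = 2201/6195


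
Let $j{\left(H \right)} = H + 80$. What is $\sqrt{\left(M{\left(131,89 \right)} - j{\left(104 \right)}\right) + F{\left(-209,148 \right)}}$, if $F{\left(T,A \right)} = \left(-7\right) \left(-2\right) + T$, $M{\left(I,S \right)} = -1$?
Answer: $2 i \sqrt{95} \approx 19.494 i$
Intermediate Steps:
$j{\left(H \right)} = 80 + H$
$F{\left(T,A \right)} = 14 + T$
$\sqrt{\left(M{\left(131,89 \right)} - j{\left(104 \right)}\right) + F{\left(-209,148 \right)}} = \sqrt{\left(-1 - \left(80 + 104\right)\right) + \left(14 - 209\right)} = \sqrt{\left(-1 - 184\right) - 195} = \sqrt{-185 - 195} = \sqrt{-380} = 2 i \sqrt{95}$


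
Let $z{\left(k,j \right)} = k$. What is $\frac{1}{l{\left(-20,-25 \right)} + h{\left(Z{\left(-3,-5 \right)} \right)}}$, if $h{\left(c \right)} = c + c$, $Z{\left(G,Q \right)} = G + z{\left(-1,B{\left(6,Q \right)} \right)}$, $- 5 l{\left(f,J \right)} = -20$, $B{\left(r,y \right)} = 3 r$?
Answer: $- \frac{1}{4} \approx -0.25$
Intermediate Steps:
$l{\left(f,J \right)} = 4$ ($l{\left(f,J \right)} = \left(- \frac{1}{5}\right) \left(-20\right) = 4$)
$Z{\left(G,Q \right)} = -1 + G$ ($Z{\left(G,Q \right)} = G - 1 = -1 + G$)
$h{\left(c \right)} = 2 c$
$\frac{1}{l{\left(-20,-25 \right)} + h{\left(Z{\left(-3,-5 \right)} \right)}} = \frac{1}{4 + 2 \left(-1 - 3\right)} = \frac{1}{4 + 2 \left(-4\right)} = \frac{1}{4 - 8} = \frac{1}{-4} = - \frac{1}{4}$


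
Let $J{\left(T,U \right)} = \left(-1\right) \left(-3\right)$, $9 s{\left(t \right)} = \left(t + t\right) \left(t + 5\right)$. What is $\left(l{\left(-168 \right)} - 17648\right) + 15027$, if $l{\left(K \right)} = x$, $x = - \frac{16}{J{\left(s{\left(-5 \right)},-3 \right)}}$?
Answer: $- \frac{7879}{3} \approx -2626.3$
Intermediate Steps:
$s{\left(t \right)} = \frac{2 t \left(5 + t\right)}{9}$ ($s{\left(t \right)} = \frac{\left(t + t\right) \left(t + 5\right)}{9} = \frac{2 t \left(5 + t\right)}{9}$)
$J{\left(T,U \right)} = 3$
$x = - \frac{16}{3} \approx -5.3333$
$l{\left(K \right)} = - \frac{16}{3}$
$\left(l{\left(-168 \right)} - 17648\right) + 15027 = \left(- \frac{16}{3} - 17648\right) + 15027 = - \frac{52960}{3} + 15027 = - \frac{7879}{3}$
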